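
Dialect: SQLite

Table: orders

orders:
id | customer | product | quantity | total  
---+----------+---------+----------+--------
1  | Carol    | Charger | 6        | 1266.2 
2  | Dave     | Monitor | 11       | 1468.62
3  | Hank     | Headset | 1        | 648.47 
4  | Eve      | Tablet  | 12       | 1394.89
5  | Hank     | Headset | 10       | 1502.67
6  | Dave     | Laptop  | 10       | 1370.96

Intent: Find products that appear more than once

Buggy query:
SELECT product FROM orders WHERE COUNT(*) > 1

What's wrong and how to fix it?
Bug: COUNT(*) is an aggregate and cannot be used in WHERE

Fix: GROUP BY product, then filter groups with HAVING COUNT(*) > 1

Corrected query:
SELECT product FROM orders GROUP BY product HAVING COUNT(*) > 1

Result:
product
-------
Headset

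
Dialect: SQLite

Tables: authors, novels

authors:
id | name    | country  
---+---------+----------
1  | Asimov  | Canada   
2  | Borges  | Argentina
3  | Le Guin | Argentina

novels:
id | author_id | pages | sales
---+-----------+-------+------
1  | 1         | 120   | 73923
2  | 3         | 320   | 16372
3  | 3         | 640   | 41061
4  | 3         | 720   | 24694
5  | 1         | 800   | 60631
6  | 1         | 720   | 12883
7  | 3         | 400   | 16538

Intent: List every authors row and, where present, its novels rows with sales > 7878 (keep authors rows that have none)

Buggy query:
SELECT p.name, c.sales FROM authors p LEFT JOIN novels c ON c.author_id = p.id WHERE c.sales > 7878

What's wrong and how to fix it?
Bug: Filtering c.sales in WHERE discards the NULL rows produced by LEFT JOIN, turning it into an inner join

Fix: Move the right-table condition into the ON clause so unmatched parents are kept

Corrected query:
SELECT p.name, c.sales FROM authors p LEFT JOIN novels c ON c.author_id = p.id AND c.sales > 7878

Result:
name    | sales
--------+------
Asimov  | 12883
Asimov  | 60631
Asimov  | 73923
Borges  | NULL 
Le Guin | 16372
Le Guin | 16538
Le Guin | 24694
Le Guin | 41061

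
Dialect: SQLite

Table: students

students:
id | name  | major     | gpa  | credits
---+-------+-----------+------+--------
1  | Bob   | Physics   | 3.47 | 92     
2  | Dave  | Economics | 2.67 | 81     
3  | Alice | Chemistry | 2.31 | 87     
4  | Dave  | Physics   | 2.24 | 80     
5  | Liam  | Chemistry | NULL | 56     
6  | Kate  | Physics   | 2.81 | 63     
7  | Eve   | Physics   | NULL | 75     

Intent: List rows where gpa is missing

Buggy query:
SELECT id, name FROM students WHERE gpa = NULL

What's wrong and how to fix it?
Bug: Comparing to NULL with '=' never matches; NULL = NULL is unknown, not true

Fix: Replace '= NULL' with 'IS NULL'

Corrected query:
SELECT id, name FROM students WHERE gpa IS NULL

Result:
id | name
---+-----
5  | Liam
7  | Eve 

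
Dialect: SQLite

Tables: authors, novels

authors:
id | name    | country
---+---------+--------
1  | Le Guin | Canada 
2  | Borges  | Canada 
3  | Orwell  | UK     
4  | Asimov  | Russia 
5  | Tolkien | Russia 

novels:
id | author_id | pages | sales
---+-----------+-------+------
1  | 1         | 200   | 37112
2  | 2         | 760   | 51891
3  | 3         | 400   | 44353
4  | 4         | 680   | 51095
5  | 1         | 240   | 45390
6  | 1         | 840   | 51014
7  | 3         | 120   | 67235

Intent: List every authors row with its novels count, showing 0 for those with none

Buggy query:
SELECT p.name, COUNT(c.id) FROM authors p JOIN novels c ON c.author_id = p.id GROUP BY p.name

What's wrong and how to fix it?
Bug: An inner join excludes parents with zero children

Fix: Switch to LEFT JOIN to retain unmatched parent rows

Corrected query:
SELECT p.name, COUNT(c.id) FROM authors p LEFT JOIN novels c ON c.author_id = p.id GROUP BY p.name

Result:
name    | COUNT(c.id)
--------+------------
Asimov  | 1          
Borges  | 1          
Le Guin | 3          
Orwell  | 2          
Tolkien | 0          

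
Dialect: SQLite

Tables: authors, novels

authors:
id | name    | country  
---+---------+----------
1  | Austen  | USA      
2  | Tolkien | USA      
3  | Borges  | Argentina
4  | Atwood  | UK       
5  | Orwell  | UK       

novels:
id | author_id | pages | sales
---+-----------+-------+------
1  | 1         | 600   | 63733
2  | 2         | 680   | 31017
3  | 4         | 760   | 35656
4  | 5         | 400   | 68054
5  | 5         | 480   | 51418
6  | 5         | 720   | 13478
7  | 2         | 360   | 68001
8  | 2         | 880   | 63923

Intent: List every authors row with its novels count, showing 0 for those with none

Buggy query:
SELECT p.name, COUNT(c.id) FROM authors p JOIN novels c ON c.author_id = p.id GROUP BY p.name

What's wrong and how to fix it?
Bug: INNER JOIN drops authors rows that have no matching novels rows

Fix: Switch to LEFT JOIN to retain unmatched parent rows

Corrected query:
SELECT p.name, COUNT(c.id) FROM authors p LEFT JOIN novels c ON c.author_id = p.id GROUP BY p.name

Result:
name    | COUNT(c.id)
--------+------------
Atwood  | 1          
Austen  | 1          
Borges  | 0          
Orwell  | 3          
Tolkien | 3          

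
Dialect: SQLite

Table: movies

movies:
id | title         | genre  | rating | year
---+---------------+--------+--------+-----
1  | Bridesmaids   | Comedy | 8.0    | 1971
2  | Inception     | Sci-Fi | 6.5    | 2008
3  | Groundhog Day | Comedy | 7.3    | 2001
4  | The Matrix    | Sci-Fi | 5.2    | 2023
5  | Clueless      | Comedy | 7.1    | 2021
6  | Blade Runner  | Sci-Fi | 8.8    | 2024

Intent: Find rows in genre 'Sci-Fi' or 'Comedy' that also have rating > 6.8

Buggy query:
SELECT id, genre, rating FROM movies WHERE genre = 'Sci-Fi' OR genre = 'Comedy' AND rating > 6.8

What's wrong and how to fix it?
Bug: Without parentheses, AND is evaluated before OR, so the rating filter only applies to the 'Comedy' branch

Fix: Group the OR with parentheses (or use IN), then AND the threshold

Corrected query:
SELECT id, genre, rating FROM movies WHERE (genre = 'Sci-Fi' OR genre = 'Comedy') AND rating > 6.8

Result:
id | genre  | rating
---+--------+-------
1  | Comedy | 8     
3  | Comedy | 7.3   
5  | Comedy | 7.1   
6  | Sci-Fi | 8.8   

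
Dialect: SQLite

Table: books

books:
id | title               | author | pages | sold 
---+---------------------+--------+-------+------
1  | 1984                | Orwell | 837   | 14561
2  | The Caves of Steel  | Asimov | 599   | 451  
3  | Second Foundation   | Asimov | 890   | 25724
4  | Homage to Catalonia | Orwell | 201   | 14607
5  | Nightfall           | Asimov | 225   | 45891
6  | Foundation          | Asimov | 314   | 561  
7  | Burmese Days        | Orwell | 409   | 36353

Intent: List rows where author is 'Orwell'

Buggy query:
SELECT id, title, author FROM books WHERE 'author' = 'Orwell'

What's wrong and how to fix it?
Bug: Single quotes denote string literals in SQL; the column name is being compared as a constant string

Fix: Reference the column as author without single quotes

Corrected query:
SELECT id, title, author FROM books WHERE author = 'Orwell'

Result:
id | title               | author
---+---------------------+-------
1  | 1984                | Orwell
4  | Homage to Catalonia | Orwell
7  | Burmese Days        | Orwell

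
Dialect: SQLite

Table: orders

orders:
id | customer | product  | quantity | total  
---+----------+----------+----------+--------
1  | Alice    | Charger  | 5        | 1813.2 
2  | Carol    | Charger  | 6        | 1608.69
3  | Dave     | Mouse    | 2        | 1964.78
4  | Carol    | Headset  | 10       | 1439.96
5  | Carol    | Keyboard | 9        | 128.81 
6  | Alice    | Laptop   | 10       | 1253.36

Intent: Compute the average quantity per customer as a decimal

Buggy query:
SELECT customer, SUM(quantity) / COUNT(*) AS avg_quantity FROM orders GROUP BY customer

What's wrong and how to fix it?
Bug: SUM(quantity) and COUNT(*) are both integers; the division truncates the fractional part

Fix: Cast one side to REAL so the division keeps the fractional part

Corrected query:
SELECT customer, SUM(quantity) * 1.0 / COUNT(*) AS avg_quantity FROM orders GROUP BY customer

Result:
customer | avg_quantity
---------+-------------
Alice    | 7.5         
Carol    | 8.333333    
Dave     | 2           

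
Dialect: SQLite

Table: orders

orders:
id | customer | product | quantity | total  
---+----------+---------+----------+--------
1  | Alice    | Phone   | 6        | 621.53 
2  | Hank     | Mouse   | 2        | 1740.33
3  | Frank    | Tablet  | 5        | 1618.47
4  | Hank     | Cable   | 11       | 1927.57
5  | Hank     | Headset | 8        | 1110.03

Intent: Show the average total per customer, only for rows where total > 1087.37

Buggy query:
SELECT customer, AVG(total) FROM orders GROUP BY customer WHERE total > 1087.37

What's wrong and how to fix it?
Bug: WHERE cannot follow GROUP BY

Fix: Place WHERE between FROM and GROUP BY

Corrected query:
SELECT customer, AVG(total) FROM orders WHERE total > 1087.37 GROUP BY customer

Result:
customer | AVG(total) 
---------+------------
Frank    | 1618.47    
Hank     | 1592.643333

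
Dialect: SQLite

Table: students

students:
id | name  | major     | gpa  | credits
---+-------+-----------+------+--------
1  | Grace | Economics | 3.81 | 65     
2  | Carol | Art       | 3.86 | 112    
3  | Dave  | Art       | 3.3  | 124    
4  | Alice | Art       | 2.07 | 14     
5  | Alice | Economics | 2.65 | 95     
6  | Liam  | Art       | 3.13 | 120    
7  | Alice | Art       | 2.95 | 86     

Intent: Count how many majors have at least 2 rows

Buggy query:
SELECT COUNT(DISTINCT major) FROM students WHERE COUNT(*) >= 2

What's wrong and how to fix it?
Bug: COUNT(*) cannot appear in WHERE; the per-group count doesn't exist yet

Fix: Group first with HAVING COUNT(*) >= 2, then COUNT the resulting groups

Corrected query:
SELECT COUNT(*) FROM (SELECT major FROM students GROUP BY major HAVING COUNT(*) >= 2)

Result:
COUNT(*)
--------
2       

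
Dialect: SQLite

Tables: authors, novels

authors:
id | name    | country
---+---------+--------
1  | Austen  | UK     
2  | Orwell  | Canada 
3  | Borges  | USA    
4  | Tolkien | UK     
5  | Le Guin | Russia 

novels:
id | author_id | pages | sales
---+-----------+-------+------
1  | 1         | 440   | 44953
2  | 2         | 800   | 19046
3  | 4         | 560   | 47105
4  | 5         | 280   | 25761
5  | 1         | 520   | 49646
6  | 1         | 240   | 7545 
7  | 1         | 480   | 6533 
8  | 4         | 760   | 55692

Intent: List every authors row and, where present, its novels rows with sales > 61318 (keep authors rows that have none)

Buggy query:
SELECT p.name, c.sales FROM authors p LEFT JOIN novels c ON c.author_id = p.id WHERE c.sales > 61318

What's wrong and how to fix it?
Bug: Filtering c.sales in WHERE discards the NULL rows produced by LEFT JOIN, turning it into an inner join

Fix: Put 'c.sales > 61318' in the JOIN's ON clause instead of WHERE

Corrected query:
SELECT p.name, c.sales FROM authors p LEFT JOIN novels c ON c.author_id = p.id AND c.sales > 61318

Result:
name    | sales
--------+------
Austen  | NULL 
Orwell  | NULL 
Borges  | NULL 
Tolkien | NULL 
Le Guin | NULL 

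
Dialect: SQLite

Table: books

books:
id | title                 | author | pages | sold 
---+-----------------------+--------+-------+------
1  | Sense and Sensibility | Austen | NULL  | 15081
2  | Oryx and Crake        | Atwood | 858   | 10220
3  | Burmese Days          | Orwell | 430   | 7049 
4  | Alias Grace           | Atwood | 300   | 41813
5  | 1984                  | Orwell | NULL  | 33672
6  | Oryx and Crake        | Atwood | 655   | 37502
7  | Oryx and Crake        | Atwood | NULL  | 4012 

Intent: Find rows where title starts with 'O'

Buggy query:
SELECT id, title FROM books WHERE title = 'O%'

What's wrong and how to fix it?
Bug: Wildcards only work with LIKE; '=' treats '%' as a literal character

Fix: Use LIKE for wildcard pattern matching

Corrected query:
SELECT id, title FROM books WHERE title LIKE 'O%'

Result:
id | title         
---+---------------
2  | Oryx and Crake
6  | Oryx and Crake
7  | Oryx and Crake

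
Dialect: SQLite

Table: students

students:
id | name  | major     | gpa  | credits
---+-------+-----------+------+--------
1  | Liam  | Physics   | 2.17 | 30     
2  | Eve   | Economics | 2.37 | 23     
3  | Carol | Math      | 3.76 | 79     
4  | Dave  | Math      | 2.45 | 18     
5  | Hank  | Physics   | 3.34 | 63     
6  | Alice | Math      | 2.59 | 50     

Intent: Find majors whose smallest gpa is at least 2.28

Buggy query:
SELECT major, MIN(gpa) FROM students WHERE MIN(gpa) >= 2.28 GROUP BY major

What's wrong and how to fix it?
Bug: MIN() in WHERE is a misuse of aggregate

Fix: Use HAVING for the per-group MIN condition

Corrected query:
SELECT major, MIN(gpa) FROM students GROUP BY major HAVING MIN(gpa) >= 2.28

Result:
major     | MIN(gpa)
----------+---------
Economics | 2.37    
Math      | 2.45    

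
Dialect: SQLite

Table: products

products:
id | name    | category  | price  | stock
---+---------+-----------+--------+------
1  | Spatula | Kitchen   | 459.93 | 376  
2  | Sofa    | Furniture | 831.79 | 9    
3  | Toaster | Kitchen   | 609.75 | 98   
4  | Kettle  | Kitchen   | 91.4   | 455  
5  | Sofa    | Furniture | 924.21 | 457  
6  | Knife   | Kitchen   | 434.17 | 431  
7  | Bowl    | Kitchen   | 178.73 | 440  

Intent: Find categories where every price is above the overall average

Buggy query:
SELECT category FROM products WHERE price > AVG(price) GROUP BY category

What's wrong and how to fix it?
Bug: WHERE evaluates per row before aggregation, so AVG() is unavailable

Fix: Compute the overall average in a scalar subquery and compare each group's MIN against it in HAVING

Corrected query:
SELECT category FROM products GROUP BY category HAVING MIN(price) > (SELECT AVG(price) FROM products)

Result:
category 
---------
Furniture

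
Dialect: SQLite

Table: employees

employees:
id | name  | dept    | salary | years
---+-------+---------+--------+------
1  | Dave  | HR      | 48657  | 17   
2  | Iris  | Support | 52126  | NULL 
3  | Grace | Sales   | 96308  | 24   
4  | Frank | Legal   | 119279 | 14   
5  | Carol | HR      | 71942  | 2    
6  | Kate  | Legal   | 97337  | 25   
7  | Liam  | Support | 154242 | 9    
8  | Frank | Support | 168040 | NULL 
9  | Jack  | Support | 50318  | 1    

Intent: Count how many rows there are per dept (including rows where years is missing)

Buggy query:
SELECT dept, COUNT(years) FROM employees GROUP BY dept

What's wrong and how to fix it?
Bug: COUNT(column) counts non-NULL values only; rows with NULL years aren't counted

Fix: Use COUNT(*) to count all rows regardless of NULL

Corrected query:
SELECT dept, COUNT(*) FROM employees GROUP BY dept

Result:
dept    | COUNT(*)
--------+---------
HR      | 2       
Legal   | 2       
Sales   | 1       
Support | 4       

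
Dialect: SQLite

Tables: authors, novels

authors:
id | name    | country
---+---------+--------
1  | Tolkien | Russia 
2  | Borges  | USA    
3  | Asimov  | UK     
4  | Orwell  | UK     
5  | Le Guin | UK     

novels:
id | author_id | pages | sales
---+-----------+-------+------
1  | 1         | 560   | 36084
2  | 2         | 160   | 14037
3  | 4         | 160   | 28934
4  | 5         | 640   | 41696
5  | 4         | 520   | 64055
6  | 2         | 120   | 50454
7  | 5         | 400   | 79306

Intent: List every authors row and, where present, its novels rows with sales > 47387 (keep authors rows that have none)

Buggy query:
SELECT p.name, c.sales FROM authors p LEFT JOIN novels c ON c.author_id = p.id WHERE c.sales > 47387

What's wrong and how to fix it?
Bug: Filtering c.sales in WHERE discards the NULL rows produced by LEFT JOIN, turning it into an inner join

Fix: Put 'c.sales > 47387' in the JOIN's ON clause instead of WHERE

Corrected query:
SELECT p.name, c.sales FROM authors p LEFT JOIN novels c ON c.author_id = p.id AND c.sales > 47387

Result:
name    | sales
--------+------
Tolkien | NULL 
Borges  | 50454
Asimov  | NULL 
Orwell  | 64055
Le Guin | 79306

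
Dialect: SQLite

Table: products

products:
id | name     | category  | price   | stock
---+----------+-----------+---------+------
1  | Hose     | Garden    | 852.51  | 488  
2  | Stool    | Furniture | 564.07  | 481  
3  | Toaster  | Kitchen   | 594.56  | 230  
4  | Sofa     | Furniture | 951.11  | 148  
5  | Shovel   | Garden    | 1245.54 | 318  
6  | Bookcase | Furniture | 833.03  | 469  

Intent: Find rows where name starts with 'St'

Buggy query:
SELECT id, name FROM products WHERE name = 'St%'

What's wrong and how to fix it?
Bug: '=' compares the literal string including the % character; pattern matching needs LIKE

Fix: Replace '=' with LIKE so 'St%' is treated as a pattern

Corrected query:
SELECT id, name FROM products WHERE name LIKE 'St%'

Result:
id | name 
---+------
2  | Stool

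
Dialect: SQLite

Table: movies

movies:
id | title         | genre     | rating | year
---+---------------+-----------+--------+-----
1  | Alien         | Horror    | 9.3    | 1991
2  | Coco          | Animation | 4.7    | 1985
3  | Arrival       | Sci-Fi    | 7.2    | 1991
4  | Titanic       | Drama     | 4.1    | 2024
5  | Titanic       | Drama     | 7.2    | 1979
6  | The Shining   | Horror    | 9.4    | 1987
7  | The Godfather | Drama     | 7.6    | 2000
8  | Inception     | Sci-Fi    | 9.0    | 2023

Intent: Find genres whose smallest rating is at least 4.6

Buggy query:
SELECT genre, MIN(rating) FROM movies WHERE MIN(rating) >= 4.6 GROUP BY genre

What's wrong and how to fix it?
Bug: Aggregates like MIN are computed per group after WHERE runs

Fix: Replace WHERE with HAVING after the GROUP BY

Corrected query:
SELECT genre, MIN(rating) FROM movies GROUP BY genre HAVING MIN(rating) >= 4.6

Result:
genre     | MIN(rating)
----------+------------
Animation | 4.7        
Horror    | 9.3        
Sci-Fi    | 7.2        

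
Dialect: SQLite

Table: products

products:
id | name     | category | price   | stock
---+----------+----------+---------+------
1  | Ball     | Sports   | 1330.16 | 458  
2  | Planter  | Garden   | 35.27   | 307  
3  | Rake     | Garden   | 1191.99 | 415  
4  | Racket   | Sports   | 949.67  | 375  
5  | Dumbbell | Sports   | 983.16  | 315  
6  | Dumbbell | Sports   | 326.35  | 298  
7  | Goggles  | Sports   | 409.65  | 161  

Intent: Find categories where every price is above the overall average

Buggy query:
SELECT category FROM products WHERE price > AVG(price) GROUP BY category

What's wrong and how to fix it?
Bug: WHERE evaluates per row before aggregation, so AVG() is unavailable

Fix: Compute the overall average in a scalar subquery and compare each group's MIN against it in HAVING

Corrected query:
SELECT category FROM products GROUP BY category HAVING MIN(price) > (SELECT AVG(price) FROM products)

Result:
(no rows)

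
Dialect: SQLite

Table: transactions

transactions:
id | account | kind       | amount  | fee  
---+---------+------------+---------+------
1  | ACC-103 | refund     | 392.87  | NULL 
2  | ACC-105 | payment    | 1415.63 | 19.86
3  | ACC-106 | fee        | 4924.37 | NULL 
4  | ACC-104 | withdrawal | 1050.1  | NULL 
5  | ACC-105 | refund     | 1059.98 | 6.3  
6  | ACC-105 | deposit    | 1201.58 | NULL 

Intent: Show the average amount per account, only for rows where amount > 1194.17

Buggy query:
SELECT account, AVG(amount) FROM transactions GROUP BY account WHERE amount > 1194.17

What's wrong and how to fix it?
Bug: WHERE cannot follow GROUP BY

Fix: Move the WHERE clause before GROUP BY

Corrected query:
SELECT account, AVG(amount) FROM transactions WHERE amount > 1194.17 GROUP BY account

Result:
account | AVG(amount)
--------+------------
ACC-105 | 1308.605   
ACC-106 | 4924.37    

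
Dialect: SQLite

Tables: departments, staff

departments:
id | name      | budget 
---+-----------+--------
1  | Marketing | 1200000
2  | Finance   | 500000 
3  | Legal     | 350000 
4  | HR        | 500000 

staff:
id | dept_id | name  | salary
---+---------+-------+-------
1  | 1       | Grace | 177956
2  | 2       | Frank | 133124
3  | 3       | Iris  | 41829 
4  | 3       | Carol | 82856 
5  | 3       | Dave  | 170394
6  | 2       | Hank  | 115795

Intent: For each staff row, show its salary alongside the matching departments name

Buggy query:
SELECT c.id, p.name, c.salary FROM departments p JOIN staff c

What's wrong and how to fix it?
Bug: Missing join condition: each staff row is matched to all departments rows instead of just its own

Fix: Add ON c.dept_id = p.id to the JOIN

Corrected query:
SELECT c.id, p.name, c.salary FROM departments p JOIN staff c ON c.dept_id = p.id

Result:
id | name      | salary
---+-----------+-------
1  | Marketing | 177956
2  | Finance   | 133124
3  | Legal     | 41829 
4  | Legal     | 82856 
5  | Legal     | 170394
6  | Finance   | 115795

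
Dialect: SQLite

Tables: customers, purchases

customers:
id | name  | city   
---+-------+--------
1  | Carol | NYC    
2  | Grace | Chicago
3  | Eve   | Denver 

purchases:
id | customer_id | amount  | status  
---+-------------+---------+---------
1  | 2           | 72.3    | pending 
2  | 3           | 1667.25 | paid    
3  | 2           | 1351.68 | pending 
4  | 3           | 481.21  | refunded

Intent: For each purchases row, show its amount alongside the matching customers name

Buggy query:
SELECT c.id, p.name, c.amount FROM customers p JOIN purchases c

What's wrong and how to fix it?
Bug: JOIN with no ON clause produces a cartesian product; every purchases row pairs with every customers row

Fix: Add ON c.customer_id = p.id to the JOIN

Corrected query:
SELECT c.id, p.name, c.amount FROM customers p JOIN purchases c ON c.customer_id = p.id

Result:
id | name  | amount 
---+-------+--------
1  | Grace | 72.3   
2  | Eve   | 1667.25
3  | Grace | 1351.68
4  | Eve   | 481.21 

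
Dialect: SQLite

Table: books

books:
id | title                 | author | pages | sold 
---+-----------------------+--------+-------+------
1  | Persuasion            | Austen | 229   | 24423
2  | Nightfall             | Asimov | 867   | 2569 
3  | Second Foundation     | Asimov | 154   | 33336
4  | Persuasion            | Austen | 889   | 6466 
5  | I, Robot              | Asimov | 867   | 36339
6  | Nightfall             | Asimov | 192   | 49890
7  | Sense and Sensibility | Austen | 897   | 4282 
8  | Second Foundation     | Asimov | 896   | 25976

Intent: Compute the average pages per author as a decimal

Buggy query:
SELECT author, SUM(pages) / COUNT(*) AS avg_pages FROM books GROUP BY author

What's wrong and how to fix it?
Bug: SUM(pages) and COUNT(*) are both integers; the division truncates the fractional part

Fix: Multiply by 1.0 (or CAST to REAL) to force floating-point division

Corrected query:
SELECT author, SUM(pages) * 1.0 / COUNT(*) AS avg_pages FROM books GROUP BY author

Result:
author | avg_pages 
-------+-----------
Asimov | 595.2     
Austen | 671.666667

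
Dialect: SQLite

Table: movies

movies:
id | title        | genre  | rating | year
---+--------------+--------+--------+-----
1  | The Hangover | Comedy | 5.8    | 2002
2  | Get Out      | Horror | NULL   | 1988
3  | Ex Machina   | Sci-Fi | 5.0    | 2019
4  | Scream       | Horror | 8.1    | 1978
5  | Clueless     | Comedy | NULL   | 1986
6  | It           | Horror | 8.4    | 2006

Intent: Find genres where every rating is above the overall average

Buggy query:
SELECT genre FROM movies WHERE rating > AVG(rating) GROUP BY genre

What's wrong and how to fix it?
Bug: AVG() is an aggregate; it can't sit directly in WHERE

Fix: Compute the overall average in a scalar subquery and compare each group's MIN against it in HAVING

Corrected query:
SELECT genre FROM movies GROUP BY genre HAVING MIN(rating) > (SELECT AVG(rating) FROM movies)

Result:
genre 
------
Horror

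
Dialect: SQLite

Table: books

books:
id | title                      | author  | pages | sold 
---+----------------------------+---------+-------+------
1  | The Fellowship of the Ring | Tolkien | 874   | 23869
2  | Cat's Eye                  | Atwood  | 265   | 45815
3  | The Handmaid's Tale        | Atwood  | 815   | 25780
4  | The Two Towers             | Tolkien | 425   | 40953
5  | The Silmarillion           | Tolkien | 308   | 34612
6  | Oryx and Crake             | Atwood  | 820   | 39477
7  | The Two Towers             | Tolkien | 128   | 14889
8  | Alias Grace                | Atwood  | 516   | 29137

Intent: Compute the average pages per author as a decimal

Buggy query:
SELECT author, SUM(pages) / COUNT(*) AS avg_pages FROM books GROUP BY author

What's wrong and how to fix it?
Bug: Both operands are integers, so '/' performs integer division and truncates

Fix: Cast one side to REAL so the division keeps the fractional part

Corrected query:
SELECT author, SUM(pages) * 1.0 / COUNT(*) AS avg_pages FROM books GROUP BY author

Result:
author  | avg_pages
--------+----------
Atwood  | 604      
Tolkien | 433.75   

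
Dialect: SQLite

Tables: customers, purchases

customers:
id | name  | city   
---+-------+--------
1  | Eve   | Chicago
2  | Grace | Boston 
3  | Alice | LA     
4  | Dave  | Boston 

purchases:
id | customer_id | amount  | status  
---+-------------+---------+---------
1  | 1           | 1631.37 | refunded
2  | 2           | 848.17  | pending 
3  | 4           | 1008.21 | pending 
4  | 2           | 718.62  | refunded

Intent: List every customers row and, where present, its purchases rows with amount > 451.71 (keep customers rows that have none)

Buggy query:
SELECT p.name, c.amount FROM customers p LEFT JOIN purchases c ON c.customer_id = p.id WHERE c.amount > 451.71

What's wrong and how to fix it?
Bug: Filtering c.amount in WHERE discards the NULL rows produced by LEFT JOIN, turning it into an inner join

Fix: Move the right-table condition into the ON clause so unmatched parents are kept

Corrected query:
SELECT p.name, c.amount FROM customers p LEFT JOIN purchases c ON c.customer_id = p.id AND c.amount > 451.71

Result:
name  | amount 
------+--------
Eve   | 1631.37
Grace | 718.62 
Grace | 848.17 
Alice | NULL   
Dave  | 1008.21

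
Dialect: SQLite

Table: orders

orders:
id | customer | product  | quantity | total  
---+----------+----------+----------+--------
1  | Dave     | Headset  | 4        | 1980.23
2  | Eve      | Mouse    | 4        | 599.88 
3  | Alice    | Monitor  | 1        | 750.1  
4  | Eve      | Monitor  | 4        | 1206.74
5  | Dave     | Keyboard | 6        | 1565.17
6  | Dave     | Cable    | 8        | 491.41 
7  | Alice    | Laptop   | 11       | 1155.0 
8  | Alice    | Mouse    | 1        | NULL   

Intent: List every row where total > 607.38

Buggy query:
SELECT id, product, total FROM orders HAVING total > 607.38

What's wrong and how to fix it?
Bug: HAVING filters the output of aggregation, but this query has no GROUP BY and no aggregate functions, so SQLite rejects it (HAVING clause on a non-aggregate query); the condition here is per row

Fix: Replace HAVING with WHERE since the condition applies to individual rows

Corrected query:
SELECT id, product, total FROM orders WHERE total > 607.38

Result:
id | product  | total  
---+----------+--------
1  | Headset  | 1980.23
3  | Monitor  | 750.1  
4  | Monitor  | 1206.74
5  | Keyboard | 1565.17
7  | Laptop   | 1155   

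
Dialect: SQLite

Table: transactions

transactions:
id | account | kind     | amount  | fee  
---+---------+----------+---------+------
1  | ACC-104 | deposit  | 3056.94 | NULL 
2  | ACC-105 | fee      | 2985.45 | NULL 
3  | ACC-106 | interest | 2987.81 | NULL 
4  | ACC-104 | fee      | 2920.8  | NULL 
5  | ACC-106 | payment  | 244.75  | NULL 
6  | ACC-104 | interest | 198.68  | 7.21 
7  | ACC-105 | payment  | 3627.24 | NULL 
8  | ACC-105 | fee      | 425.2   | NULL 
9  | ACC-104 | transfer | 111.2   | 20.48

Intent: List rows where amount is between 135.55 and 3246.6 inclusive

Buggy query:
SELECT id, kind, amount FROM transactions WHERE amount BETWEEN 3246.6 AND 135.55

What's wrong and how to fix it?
Bug: BETWEEN expects the lower bound first; with 3246.6 AND 135.55 the range is empty

Fix: Write BETWEEN 135.55 AND 3246.6

Corrected query:
SELECT id, kind, amount FROM transactions WHERE amount BETWEEN 135.55 AND 3246.6

Result:
id | kind     | amount 
---+----------+--------
1  | deposit  | 3056.94
2  | fee      | 2985.45
3  | interest | 2987.81
4  | fee      | 2920.8 
5  | payment  | 244.75 
6  | interest | 198.68 
8  | fee      | 425.2  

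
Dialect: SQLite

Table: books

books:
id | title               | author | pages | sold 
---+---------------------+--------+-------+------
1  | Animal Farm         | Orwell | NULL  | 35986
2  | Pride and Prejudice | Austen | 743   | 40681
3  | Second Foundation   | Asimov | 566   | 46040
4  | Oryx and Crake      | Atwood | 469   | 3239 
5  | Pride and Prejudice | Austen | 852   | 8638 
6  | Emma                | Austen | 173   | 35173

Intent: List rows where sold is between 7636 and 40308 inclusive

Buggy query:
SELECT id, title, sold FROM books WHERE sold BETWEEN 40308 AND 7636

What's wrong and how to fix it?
Bug: BETWEEN expects the lower bound first; with 40308 AND 7636 the range is empty

Fix: Write BETWEEN 7636 AND 40308

Corrected query:
SELECT id, title, sold FROM books WHERE sold BETWEEN 7636 AND 40308

Result:
id | title               | sold 
---+---------------------+------
1  | Animal Farm         | 35986
5  | Pride and Prejudice | 8638 
6  | Emma                | 35173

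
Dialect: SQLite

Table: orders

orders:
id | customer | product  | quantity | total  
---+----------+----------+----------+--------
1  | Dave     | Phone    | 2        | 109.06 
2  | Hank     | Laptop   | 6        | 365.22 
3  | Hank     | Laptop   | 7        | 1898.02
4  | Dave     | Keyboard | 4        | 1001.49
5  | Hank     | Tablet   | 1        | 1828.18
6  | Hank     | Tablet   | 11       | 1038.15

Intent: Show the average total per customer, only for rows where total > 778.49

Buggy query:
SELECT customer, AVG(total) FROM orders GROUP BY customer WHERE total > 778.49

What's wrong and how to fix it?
Bug: Row-level WHERE must come before GROUP BY in the clause order

Fix: Place WHERE between FROM and GROUP BY

Corrected query:
SELECT customer, AVG(total) FROM orders WHERE total > 778.49 GROUP BY customer

Result:
customer | AVG(total) 
---------+------------
Dave     | 1001.49    
Hank     | 1588.116667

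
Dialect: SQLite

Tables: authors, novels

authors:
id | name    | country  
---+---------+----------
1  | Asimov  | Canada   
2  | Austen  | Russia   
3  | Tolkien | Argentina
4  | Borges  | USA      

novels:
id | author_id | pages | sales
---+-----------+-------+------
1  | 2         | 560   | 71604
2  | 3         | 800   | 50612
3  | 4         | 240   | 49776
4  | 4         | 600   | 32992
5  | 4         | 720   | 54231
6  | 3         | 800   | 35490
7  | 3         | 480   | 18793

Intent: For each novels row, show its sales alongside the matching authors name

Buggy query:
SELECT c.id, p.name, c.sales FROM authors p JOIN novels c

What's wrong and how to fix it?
Bug: Missing join condition: each novels row is matched to all authors rows instead of just its own

Fix: Add ON c.author_id = p.id to the JOIN

Corrected query:
SELECT c.id, p.name, c.sales FROM authors p JOIN novels c ON c.author_id = p.id

Result:
id | name    | sales
---+---------+------
1  | Austen  | 71604
2  | Tolkien | 50612
3  | Borges  | 49776
4  | Borges  | 32992
5  | Borges  | 54231
6  | Tolkien | 35490
7  | Tolkien | 18793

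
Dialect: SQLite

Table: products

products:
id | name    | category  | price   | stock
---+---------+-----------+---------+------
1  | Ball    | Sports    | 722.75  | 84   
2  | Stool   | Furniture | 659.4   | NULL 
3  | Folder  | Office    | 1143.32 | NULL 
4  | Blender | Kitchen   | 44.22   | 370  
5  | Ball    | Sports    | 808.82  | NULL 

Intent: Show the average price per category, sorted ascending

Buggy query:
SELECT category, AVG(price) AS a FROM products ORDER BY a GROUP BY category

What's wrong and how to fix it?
Bug: ORDER BY appears before GROUP BY; SQL clause order requires GROUP BY first

Fix: Move ORDER BY to the end, after GROUP BY

Corrected query:
SELECT category, AVG(price) AS a FROM products GROUP BY category ORDER BY a

Result:
category  | a      
----------+--------
Kitchen   | 44.22  
Furniture | 659.4  
Sports    | 765.785
Office    | 1143.32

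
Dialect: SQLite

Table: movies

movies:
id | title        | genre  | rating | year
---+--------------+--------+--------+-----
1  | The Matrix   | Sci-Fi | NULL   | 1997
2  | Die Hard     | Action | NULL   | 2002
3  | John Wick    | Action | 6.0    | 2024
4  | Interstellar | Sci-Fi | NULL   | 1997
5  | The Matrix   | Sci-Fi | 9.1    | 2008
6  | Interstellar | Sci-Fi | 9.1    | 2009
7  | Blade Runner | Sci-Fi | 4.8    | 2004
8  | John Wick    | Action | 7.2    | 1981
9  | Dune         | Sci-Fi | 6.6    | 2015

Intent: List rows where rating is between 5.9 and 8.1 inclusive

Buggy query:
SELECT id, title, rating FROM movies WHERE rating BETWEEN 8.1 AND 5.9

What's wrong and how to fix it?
Bug: BETWEEN expects the lower bound first; with 8.1 AND 5.9 the range is empty

Fix: Write BETWEEN 5.9 AND 8.1

Corrected query:
SELECT id, title, rating FROM movies WHERE rating BETWEEN 5.9 AND 8.1

Result:
id | title     | rating
---+-----------+-------
3  | John Wick | 6     
8  | John Wick | 7.2   
9  | Dune      | 6.6   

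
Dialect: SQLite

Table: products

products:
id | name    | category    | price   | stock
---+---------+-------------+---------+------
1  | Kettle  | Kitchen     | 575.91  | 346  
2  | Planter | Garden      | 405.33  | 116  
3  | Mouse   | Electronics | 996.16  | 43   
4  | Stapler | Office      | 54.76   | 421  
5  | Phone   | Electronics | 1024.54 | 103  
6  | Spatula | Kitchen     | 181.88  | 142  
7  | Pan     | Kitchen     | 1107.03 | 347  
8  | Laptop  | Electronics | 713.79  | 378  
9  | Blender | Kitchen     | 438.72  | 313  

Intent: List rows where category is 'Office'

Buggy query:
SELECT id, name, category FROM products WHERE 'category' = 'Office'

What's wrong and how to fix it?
Bug: 'category' in single quotes is a string literal, not the column; the comparison is literal-vs-literal and never true

Fix: Reference the column as category without single quotes

Corrected query:
SELECT id, name, category FROM products WHERE category = 'Office'

Result:
id | name    | category
---+---------+---------
4  | Stapler | Office  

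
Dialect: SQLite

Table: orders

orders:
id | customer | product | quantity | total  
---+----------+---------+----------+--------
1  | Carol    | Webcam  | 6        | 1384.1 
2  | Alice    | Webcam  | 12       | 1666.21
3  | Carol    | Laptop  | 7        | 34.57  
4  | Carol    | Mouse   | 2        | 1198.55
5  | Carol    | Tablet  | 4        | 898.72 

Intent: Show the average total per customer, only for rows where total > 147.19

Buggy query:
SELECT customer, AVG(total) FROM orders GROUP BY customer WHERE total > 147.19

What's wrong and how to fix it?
Bug: WHERE cannot follow GROUP BY

Fix: Move the WHERE clause before GROUP BY

Corrected query:
SELECT customer, AVG(total) FROM orders WHERE total > 147.19 GROUP BY customer

Result:
customer | AVG(total) 
---------+------------
Alice    | 1666.21    
Carol    | 1160.456667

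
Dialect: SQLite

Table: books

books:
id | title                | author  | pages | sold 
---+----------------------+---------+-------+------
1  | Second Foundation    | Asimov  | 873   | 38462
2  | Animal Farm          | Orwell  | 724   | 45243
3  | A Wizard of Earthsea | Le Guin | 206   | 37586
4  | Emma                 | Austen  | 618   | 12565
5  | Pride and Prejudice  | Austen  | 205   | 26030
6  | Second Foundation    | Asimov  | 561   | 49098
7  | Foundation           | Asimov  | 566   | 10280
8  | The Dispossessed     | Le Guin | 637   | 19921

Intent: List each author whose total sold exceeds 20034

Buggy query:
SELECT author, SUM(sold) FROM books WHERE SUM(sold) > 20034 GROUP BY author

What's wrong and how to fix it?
Bug: SUM(sold) is an aggregate, but WHERE filters rows before aggregation

Fix: Use HAVING (which filters groups after aggregation) instead of WHERE

Corrected query:
SELECT author, SUM(sold) FROM books GROUP BY author HAVING SUM(sold) > 20034

Result:
author  | SUM(sold)
--------+----------
Asimov  | 97840    
Austen  | 38595    
Le Guin | 57507    
Orwell  | 45243    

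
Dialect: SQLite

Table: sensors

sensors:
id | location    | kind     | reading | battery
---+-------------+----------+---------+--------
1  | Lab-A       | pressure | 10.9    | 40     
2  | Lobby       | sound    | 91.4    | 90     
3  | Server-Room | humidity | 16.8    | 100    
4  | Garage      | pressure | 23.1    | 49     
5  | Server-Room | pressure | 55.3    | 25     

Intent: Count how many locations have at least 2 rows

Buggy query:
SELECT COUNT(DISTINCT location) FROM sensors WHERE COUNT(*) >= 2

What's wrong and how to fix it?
Bug: WHERE filters individual rows, not groups, so a group-level COUNT is invalid there

Fix: Group first with HAVING COUNT(*) >= 2, then COUNT the resulting groups

Corrected query:
SELECT COUNT(*) FROM (SELECT location FROM sensors GROUP BY location HAVING COUNT(*) >= 2)

Result:
COUNT(*)
--------
1       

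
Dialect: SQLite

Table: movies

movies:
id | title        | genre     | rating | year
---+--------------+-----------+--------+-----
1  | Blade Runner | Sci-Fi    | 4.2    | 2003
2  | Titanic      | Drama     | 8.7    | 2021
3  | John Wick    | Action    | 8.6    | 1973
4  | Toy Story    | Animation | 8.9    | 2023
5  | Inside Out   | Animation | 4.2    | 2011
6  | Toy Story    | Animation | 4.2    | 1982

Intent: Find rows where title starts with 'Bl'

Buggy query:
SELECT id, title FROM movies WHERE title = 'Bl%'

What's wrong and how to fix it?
Bug: Wildcards only work with LIKE; '=' treats '%' as a literal character

Fix: Replace '=' with LIKE so 'Bl%' is treated as a pattern

Corrected query:
SELECT id, title FROM movies WHERE title LIKE 'Bl%'

Result:
id | title       
---+-------------
1  | Blade Runner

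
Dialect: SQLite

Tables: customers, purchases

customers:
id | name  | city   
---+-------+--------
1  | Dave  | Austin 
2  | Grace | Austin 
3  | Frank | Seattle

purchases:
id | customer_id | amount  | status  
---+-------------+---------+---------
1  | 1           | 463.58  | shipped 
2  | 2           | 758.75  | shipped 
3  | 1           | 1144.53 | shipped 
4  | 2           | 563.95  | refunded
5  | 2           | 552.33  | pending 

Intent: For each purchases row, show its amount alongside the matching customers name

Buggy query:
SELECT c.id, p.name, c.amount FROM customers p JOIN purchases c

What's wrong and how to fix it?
Bug: JOIN with no ON clause produces a cartesian product; every purchases row pairs with every customers row

Fix: Add ON c.customer_id = p.id to the JOIN

Corrected query:
SELECT c.id, p.name, c.amount FROM customers p JOIN purchases c ON c.customer_id = p.id

Result:
id | name  | amount 
---+-------+--------
1  | Dave  | 463.58 
2  | Grace | 758.75 
3  | Dave  | 1144.53
4  | Grace | 563.95 
5  | Grace | 552.33 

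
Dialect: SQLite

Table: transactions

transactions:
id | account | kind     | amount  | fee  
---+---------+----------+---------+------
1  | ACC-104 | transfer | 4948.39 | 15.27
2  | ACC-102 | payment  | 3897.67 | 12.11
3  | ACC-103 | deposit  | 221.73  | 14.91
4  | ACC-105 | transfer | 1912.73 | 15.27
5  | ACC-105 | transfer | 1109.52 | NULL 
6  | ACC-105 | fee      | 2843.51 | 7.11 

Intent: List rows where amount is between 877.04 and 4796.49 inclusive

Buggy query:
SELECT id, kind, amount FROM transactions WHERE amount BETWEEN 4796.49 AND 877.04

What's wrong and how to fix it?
Bug: BETWEEN expects the lower bound first; with 4796.49 AND 877.04 the range is empty

Fix: Write BETWEEN 877.04 AND 4796.49

Corrected query:
SELECT id, kind, amount FROM transactions WHERE amount BETWEEN 877.04 AND 4796.49

Result:
id | kind     | amount 
---+----------+--------
2  | payment  | 3897.67
4  | transfer | 1912.73
5  | transfer | 1109.52
6  | fee      | 2843.51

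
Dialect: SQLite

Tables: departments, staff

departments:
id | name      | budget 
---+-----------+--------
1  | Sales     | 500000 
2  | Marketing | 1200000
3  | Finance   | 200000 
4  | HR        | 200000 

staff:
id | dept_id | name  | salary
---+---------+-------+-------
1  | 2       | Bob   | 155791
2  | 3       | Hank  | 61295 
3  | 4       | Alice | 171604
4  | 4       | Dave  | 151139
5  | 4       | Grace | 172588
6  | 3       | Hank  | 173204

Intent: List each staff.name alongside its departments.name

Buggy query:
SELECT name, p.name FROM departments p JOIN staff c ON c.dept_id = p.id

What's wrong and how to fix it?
Bug: 'name' exists in both joined tables, so the database can't tell which one is meant

Fix: Prefix ambiguous columns with the table alias

Corrected query:
SELECT c.name, p.name FROM departments p JOIN staff c ON c.dept_id = p.id

Result:
name  | name     
------+----------
Bob   | Marketing
Hank  | Finance  
Alice | HR       
Dave  | HR       
Grace | HR       
Hank  | Finance  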